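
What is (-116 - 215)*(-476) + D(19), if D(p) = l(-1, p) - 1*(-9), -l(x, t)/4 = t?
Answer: 157489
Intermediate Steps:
l(x, t) = -4*t
D(p) = 9 - 4*p (D(p) = -4*p - 1*(-9) = -4*p + 9 = 9 - 4*p)
(-116 - 215)*(-476) + D(19) = (-116 - 215)*(-476) + (9 - 4*19) = -331*(-476) + (9 - 76) = 157556 - 67 = 157489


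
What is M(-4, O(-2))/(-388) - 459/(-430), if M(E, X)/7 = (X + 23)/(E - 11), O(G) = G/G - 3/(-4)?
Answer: 366117/333680 ≈ 1.0972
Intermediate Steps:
O(G) = 7/4 (O(G) = 1 - 3*(-1/4) = 1 + 3/4 = 7/4)
M(E, X) = 7*(23 + X)/(-11 + E) (M(E, X) = 7*((X + 23)/(E - 11)) = 7*((23 + X)/(-11 + E)) = 7*(23 + X)/(-11 + E))
M(-4, O(-2))/(-388) - 459/(-430) = (7*(23 + 7/4)/(-11 - 4))/(-388) - 459/(-430) = (7*(99/4)/(-15))*(-1/388) - 459*(-1/430) = (7*(-1/15)*(99/4))*(-1/388) + 459/430 = -231/20*(-1/388) + 459/430 = 231/7760 + 459/430 = 366117/333680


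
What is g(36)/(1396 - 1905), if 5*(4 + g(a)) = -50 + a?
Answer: 34/2545 ≈ 0.013360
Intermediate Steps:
g(a) = -14 + a/5 (g(a) = -4 + (-50 + a)/5 = -4 + (-10 + a/5) = -14 + a/5)
g(36)/(1396 - 1905) = (-14 + (⅕)*36)/(1396 - 1905) = (-14 + 36/5)/(-509) = -34/5*(-1/509) = 34/2545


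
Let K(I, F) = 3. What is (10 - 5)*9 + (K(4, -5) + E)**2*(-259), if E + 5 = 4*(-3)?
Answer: -50719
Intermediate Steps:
E = -17 (E = -5 + 4*(-3) = -5 - 12 = -17)
(10 - 5)*9 + (K(4, -5) + E)**2*(-259) = (10 - 5)*9 + (3 - 17)**2*(-259) = 5*9 + (-14)**2*(-259) = 45 + 196*(-259) = 45 - 50764 = -50719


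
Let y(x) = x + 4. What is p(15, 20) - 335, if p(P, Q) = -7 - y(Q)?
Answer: -366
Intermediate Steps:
y(x) = 4 + x
p(P, Q) = -11 - Q (p(P, Q) = -7 - (4 + Q) = -7 + (-4 - Q) = -11 - Q)
p(15, 20) - 335 = (-11 - 1*20) - 335 = (-11 - 20) - 335 = -31 - 335 = -366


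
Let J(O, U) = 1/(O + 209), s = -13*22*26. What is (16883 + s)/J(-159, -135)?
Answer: 472350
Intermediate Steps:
s = -7436 (s = -286*26 = -7436)
J(O, U) = 1/(209 + O)
(16883 + s)/J(-159, -135) = (16883 - 7436)/(1/(209 - 159)) = 9447/(1/50) = 9447*50 = 472350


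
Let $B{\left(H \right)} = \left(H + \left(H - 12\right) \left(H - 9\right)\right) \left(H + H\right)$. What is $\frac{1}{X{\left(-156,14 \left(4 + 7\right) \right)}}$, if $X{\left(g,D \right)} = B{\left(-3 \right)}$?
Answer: $- \frac{1}{1062} \approx -0.00094162$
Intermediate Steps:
$B{\left(H \right)} = 2 H \left(H + \left(-12 + H\right) \left(-9 + H\right)\right)$ ($B{\left(H \right)} = \left(H + \left(-12 + H\right) \left(-9 + H\right)\right) 2 H = 2 H \left(H + \left(-12 + H\right) \left(-9 + H\right)\right)$)
$X{\left(g,D \right)} = -1062$ ($X{\left(g,D \right)} = 2 \left(-3\right) \left(108 + \left(-3\right)^{2} - -60\right) = 2 \left(-3\right) \left(108 + 9 + 60\right) = 2 \left(-3\right) 177 = -1062$)
$\frac{1}{X{\left(-156,14 \left(4 + 7\right) \right)}} = \frac{1}{-1062} = - \frac{1}{1062}$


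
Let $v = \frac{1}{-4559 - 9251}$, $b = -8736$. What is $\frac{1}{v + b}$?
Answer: $- \frac{13810}{120644161} \approx -0.00011447$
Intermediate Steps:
$v = - \frac{1}{13810}$ ($v = \frac{1}{-13810} = - \frac{1}{13810} \approx -7.2411 \cdot 10^{-5}$)
$\frac{1}{v + b} = \frac{1}{- \frac{1}{13810} - 8736} = \frac{1}{- \frac{120644161}{13810}} = - \frac{13810}{120644161}$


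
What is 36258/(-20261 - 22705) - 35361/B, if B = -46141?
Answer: -25609942/330415701 ≈ -0.077508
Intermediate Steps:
36258/(-20261 - 22705) - 35361/B = 36258/(-20261 - 22705) - 35361/(-46141) = 36258/(-42966) - 35361*(-1/46141) = 36258*(-1/42966) + 35361/46141 = -6043/7161 + 35361/46141 = -25609942/330415701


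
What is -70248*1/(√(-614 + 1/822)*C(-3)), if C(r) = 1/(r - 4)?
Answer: -70248*I*√414869154/72101 ≈ -19845.0*I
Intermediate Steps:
C(r) = 1/(-4 + r)
-70248*1/(√(-614 + 1/822)*C(-3)) = -70248*(-4 - 3)/√(-614 + 1/822) = -70248*(-7/√(-614 + 1/822)) = -70248*I*√414869154/72101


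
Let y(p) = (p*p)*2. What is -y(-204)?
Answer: -83232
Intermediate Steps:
y(p) = 2*p² (y(p) = p²*2 = 2*p²)
-y(-204) = -2*(-204)² = -2*41616 = -1*83232 = -83232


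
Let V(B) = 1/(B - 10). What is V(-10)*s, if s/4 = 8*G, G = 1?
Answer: -8/5 ≈ -1.6000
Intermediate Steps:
V(B) = 1/(-10 + B)
s = 32 (s = 4*(8*1) = 4*8 = 32)
V(-10)*s = 32/(-10 - 10) = 32/(-20) = -1/20*32 = -8/5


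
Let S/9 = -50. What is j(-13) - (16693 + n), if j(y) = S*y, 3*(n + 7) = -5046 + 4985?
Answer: -32447/3 ≈ -10816.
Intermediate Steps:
n = -82/3 (n = -7 + (-5046 + 4985)/3 = -7 + (1/3)*(-61) = -7 - 61/3 = -82/3 ≈ -27.333)
S = -450 (S = 9*(-50) = -450)
j(y) = -450*y
j(-13) - (16693 + n) = -450*(-13) - (16693 - 82/3) = 5850 - 1*49997/3 = 5850 - 49997/3 = -32447/3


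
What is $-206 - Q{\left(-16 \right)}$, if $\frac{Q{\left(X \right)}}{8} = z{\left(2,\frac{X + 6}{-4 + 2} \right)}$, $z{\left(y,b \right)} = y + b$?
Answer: $-262$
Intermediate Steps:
$z{\left(y,b \right)} = b + y$
$Q{\left(X \right)} = -8 - 4 X$ ($Q{\left(X \right)} = 8 \left(\frac{X + 6}{-4 + 2} + 2\right) = 8 \left(\frac{6 + X}{-2} + 2\right) = 8 \left(\left(6 + X\right) \left(- \frac{1}{2}\right) + 2\right) = 8 \left(\left(-3 - \frac{X}{2}\right) + 2\right) = 8 \left(-1 - \frac{X}{2}\right) = -8 - 4 X$)
$-206 - Q{\left(-16 \right)} = -206 - \left(-8 - -64\right) = -206 - \left(-8 + 64\right) = -206 - 56 = -262$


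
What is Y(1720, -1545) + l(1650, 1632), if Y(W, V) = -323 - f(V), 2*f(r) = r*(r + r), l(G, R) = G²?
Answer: 335152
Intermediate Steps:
f(r) = r² (f(r) = (r*(r + r))/2 = (r*(2*r))/2 = (2*r²)/2 = r²)
Y(W, V) = -323 - V²
Y(1720, -1545) + l(1650, 1632) = (-323 - 1*(-1545)²) + 1650² = (-323 - 1*2387025) + 2722500 = (-323 - 2387025) + 2722500 = -2387348 + 2722500 = 335152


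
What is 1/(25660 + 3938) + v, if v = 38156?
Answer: 1129341289/29598 ≈ 38156.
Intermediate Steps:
1/(25660 + 3938) + v = 1/(25660 + 3938) + 38156 = 1/29598 + 38156 = 1129341289/29598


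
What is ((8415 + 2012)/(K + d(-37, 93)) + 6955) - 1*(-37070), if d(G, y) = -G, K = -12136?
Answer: 532648048/12099 ≈ 44024.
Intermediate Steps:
((8415 + 2012)/(K + d(-37, 93)) + 6955) - 1*(-37070) = ((8415 + 2012)/(-12136 - 1*(-37)) + 6955) - 1*(-37070) = (10427/(-12136 + 37) + 6955) + 37070 = (10427/(-12099) + 6955) + 37070 = (10427*(-1/12099) + 6955) + 37070 = (-10427/12099 + 6955) + 37070 = 84138118/12099 + 37070 = 532648048/12099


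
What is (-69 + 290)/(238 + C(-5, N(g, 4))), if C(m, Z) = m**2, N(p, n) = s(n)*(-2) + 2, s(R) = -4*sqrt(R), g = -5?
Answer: 221/263 ≈ 0.84030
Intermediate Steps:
N(p, n) = 2 + 8*sqrt(n) (N(p, n) = -4*sqrt(n)*(-2) + 2 = 8*sqrt(n) + 2 = 2 + 8*sqrt(n))
(-69 + 290)/(238 + C(-5, N(g, 4))) = (-69 + 290)/(238 + (-5)**2) = 221/(238 + 25) = 221/263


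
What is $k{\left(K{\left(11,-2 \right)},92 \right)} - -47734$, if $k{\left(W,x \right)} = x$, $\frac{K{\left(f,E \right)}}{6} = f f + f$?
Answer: $47826$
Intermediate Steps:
$K{\left(f,E \right)} = 6 f + 6 f^{2}$ ($K{\left(f,E \right)} = 6 \left(f f + f\right) = 6 \left(f^{2} + f\right) = 6 \left(f + f^{2}\right) = 6 f + 6 f^{2}$)
$k{\left(K{\left(11,-2 \right)},92 \right)} - -47734 = 92 - -47734 = 92 + 47734 = 47826$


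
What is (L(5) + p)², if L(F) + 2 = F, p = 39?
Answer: 1764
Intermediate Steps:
L(F) = -2 + F
(L(5) + p)² = ((-2 + 5) + 39)² = (3 + 39)² = 42² = 1764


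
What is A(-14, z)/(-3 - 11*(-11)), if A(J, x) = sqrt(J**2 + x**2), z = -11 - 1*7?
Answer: sqrt(130)/59 ≈ 0.19325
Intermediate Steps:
z = -18 (z = -11 - 7 = -18)
A(-14, z)/(-3 - 11*(-11)) = sqrt((-14)**2 + (-18)**2)/(-3 - 11*(-11)) = sqrt(196 + 324)/(-3 + 121) = sqrt(520)/118 = (2*sqrt(130))*(1/118) = sqrt(130)/59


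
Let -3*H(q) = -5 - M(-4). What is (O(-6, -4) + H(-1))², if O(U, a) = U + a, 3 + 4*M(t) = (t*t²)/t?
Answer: 841/16 ≈ 52.563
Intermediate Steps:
M(t) = -¾ + t²/4 (M(t) = -¾ + ((t*t²)/t)/4 = -¾ + (t³/t)/4 = -¾ + t²/4)
H(q) = 11/4 (H(q) = -(-5 - (-¾ + (¼)*(-4)²))/3 = -(-5 - (-¾ + (¼)*16))/3 = -(-5 - (-¾ + 4))/3 = -(-5 - 1*13/4)/3 = -(-5 - 13/4)/3 = -⅓*(-33/4) = 11/4)
(O(-6, -4) + H(-1))² = ((-6 - 4) + 11/4)² = (-10 + 11/4)² = (-29/4)² = 841/16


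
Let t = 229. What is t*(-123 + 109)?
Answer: -3206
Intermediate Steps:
t*(-123 + 109) = 229*(-123 + 109) = 229*(-14) = -3206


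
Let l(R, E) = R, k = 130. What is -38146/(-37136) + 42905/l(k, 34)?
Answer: 79913953/241384 ≈ 331.07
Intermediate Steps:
-38146/(-37136) + 42905/l(k, 34) = -38146/(-37136) + 42905/130 = -38146*(-1/37136) + 42905*(1/130) = 19073/18568 + 8581/26 = 79913953/241384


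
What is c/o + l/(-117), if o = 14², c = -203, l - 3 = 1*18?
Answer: -1327/1092 ≈ -1.2152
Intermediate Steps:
l = 21 (l = 3 + 1*18 = 3 + 18 = 21)
o = 196
c/o + l/(-117) = -203/196 + 21/(-117) = -203*1/196 + 21*(-1/117) = -29/28 - 7/39 = -1327/1092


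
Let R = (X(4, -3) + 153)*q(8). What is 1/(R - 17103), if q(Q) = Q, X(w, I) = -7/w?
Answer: -1/15893 ≈ -6.2921e-5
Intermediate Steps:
R = 1210 (R = (-7/4 + 153)*8 = (605/4)*8 = 1210)
1/(R - 17103) = 1/(1210 - 17103) = 1/(-15893) = -1/15893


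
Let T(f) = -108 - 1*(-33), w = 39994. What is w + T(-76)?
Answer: 39919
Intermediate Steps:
T(f) = -75 (T(f) = -108 + 33 = -75)
w + T(-76) = 39994 - 75 = 39919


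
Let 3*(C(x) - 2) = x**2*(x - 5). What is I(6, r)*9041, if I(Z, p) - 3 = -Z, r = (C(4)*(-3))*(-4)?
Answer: -27123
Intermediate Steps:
C(x) = 2 + x**2*(-5 + x)/3 (C(x) = 2 + (x**2*(x - 5))/3 = 2 + (x**2*(-5 + x))/3 = 2 + x**2*(-5 + x)/3)
r = -40 (r = ((2 - 5/3*4**2 + (1/3)*4**3)*(-3))*(-4) = ((2 - 5/3*16 + (1/3)*64)*(-3))*(-4) = ((2 - 80/3 + 64/3)*(-3))*(-4) = -10/3*(-3)*(-4) = 10*(-4) = -40)
I(Z, p) = 3 - Z
I(6, r)*9041 = (3 - 1*6)*9041 = (3 - 6)*9041 = -3*9041 = -27123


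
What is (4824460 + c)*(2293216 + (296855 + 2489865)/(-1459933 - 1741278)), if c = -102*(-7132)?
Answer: 40757037723118674944/3201211 ≈ 1.2732e+13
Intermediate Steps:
c = 727464
(4824460 + c)*(2293216 + (296855 + 2489865)/(-1459933 - 1741278)) = (4824460 + 727464)*(2293216 + (296855 + 2489865)/(-1459933 - 1741278)) = 5551924*(2293216 + 2786720/(-3201211)) = 5551924*(2293216 + 2786720*(-1/3201211)) = 5551924*(2293216 - 2786720/3201211) = 5551924*(7341065497856/3201211) = 40757037723118674944/3201211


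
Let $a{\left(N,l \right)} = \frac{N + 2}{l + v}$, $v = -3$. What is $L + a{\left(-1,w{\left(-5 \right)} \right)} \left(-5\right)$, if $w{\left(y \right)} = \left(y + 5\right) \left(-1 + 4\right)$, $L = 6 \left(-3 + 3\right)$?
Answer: $\frac{5}{3} \approx 1.6667$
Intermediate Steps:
$L = 0$ ($L = 6 \cdot 0 = 0$)
$w{\left(y \right)} = 15 + 3 y$ ($w{\left(y \right)} = \left(5 + y\right) 3 = 15 + 3 y$)
$a{\left(N,l \right)} = \frac{2 + N}{-3 + l}$ ($a{\left(N,l \right)} = \frac{N + 2}{l - 3} = \frac{2 + N}{-3 + l}$)
$L + a{\left(-1,w{\left(-5 \right)} \right)} \left(-5\right) = 0 + \frac{2 - 1}{-3 + \left(15 + 3 \left(-5\right)\right)} \left(-5\right) = 0 + \frac{1}{-3 + \left(15 - 15\right)} 1 \left(-5\right) = 0 + \frac{1}{-3 + 0} \cdot 1 \left(-5\right) = 0 + \frac{1}{-3} \cdot 1 \left(-5\right) = 0 + \left(- \frac{1}{3}\right) 1 \left(-5\right) = 0 - - \frac{5}{3} = 0 + \frac{5}{3} = \frac{5}{3}$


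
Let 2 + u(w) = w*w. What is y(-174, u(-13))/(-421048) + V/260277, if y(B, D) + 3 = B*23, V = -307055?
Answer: -128242484255/109589110296 ≈ -1.1702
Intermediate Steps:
u(w) = -2 + w² (u(w) = -2 + w*w = -2 + w²)
y(B, D) = -3 + 23*B (y(B, D) = -3 + B*23 = -3 + 23*B)
y(-174, u(-13))/(-421048) + V/260277 = (-3 + 23*(-174))/(-421048) - 307055/260277 = (-3 - 4002)*(-1/421048) - 307055*1/260277 = -4005*(-1/421048) - 307055/260277 = 4005/421048 - 307055/260277 = -128242484255/109589110296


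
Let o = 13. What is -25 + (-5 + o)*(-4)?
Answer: -57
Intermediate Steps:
-25 + (-5 + o)*(-4) = -25 + (-5 + 13)*(-4) = -25 + 8*(-4) = -25 - 32 = -57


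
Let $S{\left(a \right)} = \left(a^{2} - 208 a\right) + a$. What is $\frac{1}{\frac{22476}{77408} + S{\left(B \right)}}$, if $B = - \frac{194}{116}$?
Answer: $\frac{16275032}{5684494037} \approx 0.0028631$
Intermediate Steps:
$B = - \frac{97}{58}$ ($B = \left(-194\right) \frac{1}{116} = - \frac{97}{58} \approx -1.6724$)
$S{\left(a \right)} = a^{2} - 207 a$
$\frac{1}{\frac{22476}{77408} + S{\left(B \right)}} = \frac{1}{\frac{22476}{77408} - \frac{97 \left(-207 - \frac{97}{58}\right)}{58}} = \frac{1}{22476 \cdot \frac{1}{77408} - - \frac{1173991}{3364}} = \frac{1}{\frac{5619}{19352} + \frac{1173991}{3364}} = \frac{1}{\frac{5684494037}{16275032}} = \frac{16275032}{5684494037}$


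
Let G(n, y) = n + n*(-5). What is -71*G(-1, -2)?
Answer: -284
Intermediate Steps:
G(n, y) = -4*n (G(n, y) = n - 5*n = -4*n)
-71*G(-1, -2) = -(-284)*(-1) = -71*4 = -284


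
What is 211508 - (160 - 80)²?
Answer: 205108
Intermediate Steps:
211508 - (160 - 80)² = 211508 - 1*80² = 211508 - 1*6400 = 211508 - 6400 = 205108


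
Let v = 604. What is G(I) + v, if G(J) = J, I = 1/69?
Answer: 41677/69 ≈ 604.01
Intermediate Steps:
I = 1/69 ≈ 0.014493
G(I) + v = 1/69 + 604 = 41677/69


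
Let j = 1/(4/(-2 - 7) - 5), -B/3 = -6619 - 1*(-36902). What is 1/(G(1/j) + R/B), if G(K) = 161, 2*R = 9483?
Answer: 60566/9747965 ≈ 0.0062132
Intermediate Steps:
R = 9483/2 (R = (½)*9483 = 9483/2 ≈ 4741.5)
B = -90849 (B = -3*(-6619 - 1*(-36902)) = -3*(-6619 + 36902) = -3*30283 = -90849)
j = -9/49 (j = 1/(4/(-9) - 5) = 1/(4*(-⅑) - 5) = 1/(-4/9 - 5) = 1/(-49/9) = -9/49 ≈ -0.18367)
1/(G(1/j) + R/B) = 1/(161 + (9483/2)/(-90849)) = 1/(161 + (9483/2)*(-1/90849)) = 1/(161 - 3161/60566) = 1/(9747965/60566) = 60566/9747965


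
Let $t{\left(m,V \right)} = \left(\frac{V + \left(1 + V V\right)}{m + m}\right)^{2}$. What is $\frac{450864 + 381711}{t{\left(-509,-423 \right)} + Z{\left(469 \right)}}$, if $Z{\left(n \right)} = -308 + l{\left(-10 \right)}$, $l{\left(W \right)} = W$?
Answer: $\frac{862817454300}{31535198017} \approx 27.36$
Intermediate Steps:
$Z{\left(n \right)} = -318$ ($Z{\left(n \right)} = -308 - 10 = -318$)
$t{\left(m,V \right)} = \frac{\left(1 + V + V^{2}\right)^{2}}{4 m^{2}}$ ($t{\left(m,V \right)} = \left(\frac{V + \left(1 + V^{2}\right)}{2 m}\right)^{2} = \left(\left(1 + V + V^{2}\right) \frac{1}{2 m}\right)^{2} = \left(\frac{1 + V + V^{2}}{2 m}\right)^{2} = \frac{\left(1 + V + V^{2}\right)^{2}}{4 m^{2}}$)
$\frac{450864 + 381711}{t{\left(-509,-423 \right)} + Z{\left(469 \right)}} = \frac{450864 + 381711}{\frac{\left(1 - 423 + \left(-423\right)^{2}\right)^{2}}{4 \cdot 259081} - 318} = \frac{832575}{\frac{1}{4} \cdot \frac{1}{259081} \left(1 - 423 + 178929\right)^{2} - 318} = \frac{832575}{\frac{1}{4} \cdot \frac{1}{259081} \cdot 178507^{2} - 318} = \frac{832575}{\frac{1}{4} \cdot \frac{1}{259081} \cdot 31864749049 - 318} = \frac{832575}{\frac{31864749049}{1036324} - 318} = \frac{832575}{\frac{31535198017}{1036324}} = 832575 \cdot \frac{1036324}{31535198017} = \frac{862817454300}{31535198017}$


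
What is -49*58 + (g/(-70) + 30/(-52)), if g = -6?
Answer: -2586667/910 ≈ -2842.5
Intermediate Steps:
-49*58 + (g/(-70) + 30/(-52)) = -49*58 + (-6/(-70) + 30/(-52)) = -2842 + (-6*(-1/70) + 30*(-1/52)) = -2842 + (3/35 - 15/26) = -2842 - 447/910 = -2586667/910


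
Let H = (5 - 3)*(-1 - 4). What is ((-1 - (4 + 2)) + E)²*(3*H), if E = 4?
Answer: -270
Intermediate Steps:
H = -10 (H = 2*(-5) = -10)
((-1 - (4 + 2)) + E)²*(3*H) = ((-1 - (4 + 2)) + 4)²*(3*(-10)) = ((-1 - 1*6) + 4)²*(-30) = ((-1 - 6) + 4)²*(-30) = (-7 + 4)²*(-30) = (-3)²*(-30) = 9*(-30) = -270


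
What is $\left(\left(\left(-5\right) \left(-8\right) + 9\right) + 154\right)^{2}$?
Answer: $41209$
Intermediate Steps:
$\left(\left(\left(-5\right) \left(-8\right) + 9\right) + 154\right)^{2} = \left(\left(40 + 9\right) + 154\right)^{2} = \left(49 + 154\right)^{2} = 203^{2} = 41209$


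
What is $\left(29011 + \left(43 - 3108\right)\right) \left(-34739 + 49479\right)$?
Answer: $382444040$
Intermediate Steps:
$\left(29011 + \left(43 - 3108\right)\right) \left(-34739 + 49479\right) = \left(29011 + \left(43 - 3108\right)\right) 14740 = \left(29011 - 3065\right) 14740 = 25946 \cdot 14740 = 382444040$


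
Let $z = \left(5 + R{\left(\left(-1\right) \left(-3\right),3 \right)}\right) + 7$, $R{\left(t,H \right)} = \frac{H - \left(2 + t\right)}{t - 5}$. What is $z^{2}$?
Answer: $169$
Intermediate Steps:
$R{\left(t,H \right)} = \frac{-2 + H - t}{-5 + t}$
$z = 13$ ($z = \left(5 + \frac{-2 + 3 - \left(-1\right) \left(-3\right)}{-5 - -3}\right) + 7 = \left(5 + \frac{-2 + 3 - 3}{-5 + 3}\right) + 7 = \left(5 + \frac{-2 + 3 - 3}{-2}\right) + 7 = \left(5 - -1\right) + 7 = \left(5 + 1\right) + 7 = 6 + 7 = 13$)
$z^{2} = 13^{2} = 169$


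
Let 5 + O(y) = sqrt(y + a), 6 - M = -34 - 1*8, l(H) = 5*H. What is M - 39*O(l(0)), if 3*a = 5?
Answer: 243 - 13*sqrt(15) ≈ 192.65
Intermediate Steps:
a = 5/3 (a = (1/3)*5 = 5/3 ≈ 1.6667)
M = 48 (M = 6 - (-34 - 1*8) = 6 - (-34 - 8) = 6 - 1*(-42) = 6 + 42 = 48)
O(y) = -5 + sqrt(5/3 + y) (O(y) = -5 + sqrt(y + 5/3) = -5 + sqrt(5/3 + y))
M - 39*O(l(0)) = 48 - 39*(-5 + sqrt(15 + 9*(5*0))/3) = 48 - 39*(-5 + sqrt(15 + 9*0)/3) = 48 - 39*(-5 + sqrt(15 + 0)/3) = 48 - 39*(-5 + sqrt(15)/3) = 48 + (195 - 13*sqrt(15)) = 243 - 13*sqrt(15)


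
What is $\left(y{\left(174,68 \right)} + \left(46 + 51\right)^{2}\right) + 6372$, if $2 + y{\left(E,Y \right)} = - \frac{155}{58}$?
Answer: $\frac{915027}{58} \approx 15776.0$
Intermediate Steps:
$y{\left(E,Y \right)} = - \frac{271}{58}$ ($y{\left(E,Y \right)} = -2 - \frac{155}{58} = - \frac{271}{58}$)
$\left(y{\left(174,68 \right)} + \left(46 + 51\right)^{2}\right) + 6372 = \left(- \frac{271}{58} + \left(46 + 51\right)^{2}\right) + 6372 = \left(- \frac{271}{58} + 97^{2}\right) + 6372 = \left(- \frac{271}{58} + 9409\right) + 6372 = \frac{545451}{58} + 6372 = \frac{915027}{58}$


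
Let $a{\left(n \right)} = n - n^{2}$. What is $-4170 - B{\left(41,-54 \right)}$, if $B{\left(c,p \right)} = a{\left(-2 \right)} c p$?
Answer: $-17454$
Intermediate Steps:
$B{\left(c,p \right)} = - 6 c p$ ($B{\left(c,p \right)} = - 2 \left(1 - -2\right) c p = - 2 \left(1 + 2\right) c p = \left(-2\right) 3 c p = - 6 c p$)
$-4170 - B{\left(41,-54 \right)} = -4170 - \left(-6\right) 41 \left(-54\right) = -4170 - 13284 = -17454$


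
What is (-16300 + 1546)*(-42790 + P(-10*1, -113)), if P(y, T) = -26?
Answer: 631707264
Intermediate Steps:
(-16300 + 1546)*(-42790 + P(-10*1, -113)) = (-16300 + 1546)*(-42790 - 26) = -14754*(-42816) = 631707264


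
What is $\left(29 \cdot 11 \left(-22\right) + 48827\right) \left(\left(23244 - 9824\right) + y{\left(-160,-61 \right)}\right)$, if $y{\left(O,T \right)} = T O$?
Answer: $969132620$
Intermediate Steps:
$y{\left(O,T \right)} = O T$
$\left(29 \cdot 11 \left(-22\right) + 48827\right) \left(\left(23244 - 9824\right) + y{\left(-160,-61 \right)}\right) = \left(29 \cdot 11 \left(-22\right) + 48827\right) \left(\left(23244 - 9824\right) - -9760\right) = \left(319 \left(-22\right) + 48827\right) \left(\left(23244 - 9824\right) + 9760\right) = \left(-7018 + 48827\right) \left(13420 + 9760\right) = 41809 \cdot 23180 = 969132620$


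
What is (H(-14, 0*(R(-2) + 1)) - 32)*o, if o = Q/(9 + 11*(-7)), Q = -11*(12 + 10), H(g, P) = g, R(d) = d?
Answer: -2783/17 ≈ -163.71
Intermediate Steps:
Q = -242 (Q = -11*22 = -242)
o = 121/34 (o = -242/(9 + 11*(-7)) = -242/(9 - 77) = -242/(-68) = -242*(-1/68) = 121/34 ≈ 3.5588)
(H(-14, 0*(R(-2) + 1)) - 32)*o = (-14 - 32)*(121/34) = -46*121/34 = -2783/17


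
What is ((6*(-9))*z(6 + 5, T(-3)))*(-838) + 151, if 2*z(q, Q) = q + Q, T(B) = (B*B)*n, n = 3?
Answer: 859939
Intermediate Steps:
T(B) = 3*B**2 (T(B) = (B*B)*3 = B**2*3 = 3*B**2)
z(q, Q) = Q/2 + q/2 (z(q, Q) = (q + Q)/2 = (Q + q)/2 = Q/2 + q/2)
((6*(-9))*z(6 + 5, T(-3)))*(-838) + 151 = ((6*(-9))*((3*(-3)**2)/2 + (6 + 5)/2))*(-838) + 151 = -54*((3*9)/2 + (1/2)*11)*(-838) + 151 = -54*((1/2)*27 + 11/2)*(-838) + 151 = -54*(27/2 + 11/2)*(-838) + 151 = -54*19*(-838) + 151 = -1026*(-838) + 151 = 859788 + 151 = 859939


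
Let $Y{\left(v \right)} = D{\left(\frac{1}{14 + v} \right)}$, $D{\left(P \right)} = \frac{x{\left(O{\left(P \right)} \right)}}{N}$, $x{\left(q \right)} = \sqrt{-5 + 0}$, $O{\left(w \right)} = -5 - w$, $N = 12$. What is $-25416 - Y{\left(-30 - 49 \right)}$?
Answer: $-25416 - \frac{i \sqrt{5}}{12} \approx -25416.0 - 0.18634 i$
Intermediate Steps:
$x{\left(q \right)} = i \sqrt{5}$ ($x{\left(q \right)} = \sqrt{-5} = i \sqrt{5}$)
$D{\left(P \right)} = \frac{i \sqrt{5}}{12}$
$Y{\left(v \right)} = \frac{i \sqrt{5}}{12}$
$-25416 - Y{\left(-30 - 49 \right)} = -25416 - \frac{i \sqrt{5}}{12}$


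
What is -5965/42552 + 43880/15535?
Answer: 354903097/132209064 ≈ 2.6844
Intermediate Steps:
-5965/42552 + 43880/15535 = -5965*1/42552 + 43880*(1/15535) = -5965/42552 + 8776/3107 = 354903097/132209064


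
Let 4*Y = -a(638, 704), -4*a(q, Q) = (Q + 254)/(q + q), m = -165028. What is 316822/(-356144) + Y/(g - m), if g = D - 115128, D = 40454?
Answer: -18263463460283/20530224314688 ≈ -0.88959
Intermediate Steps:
g = -74674 (g = 40454 - 115128 = -74674)
a(q, Q) = -(254 + Q)/(8*q) (a(q, Q) = -(Q + 254)/(4*(q + q)) = -(254 + Q)/(4*(2*q)) = -(254 + Q)*1/(2*q)/4 = -(254 + Q)/(8*q))
Y = 479/10208 (Y = (-(-254 - 1*704)/(8*638))/4 = (-(-254 - 704)/(8*638))/4 = (-(-958)/(8*638))/4 = (-1*(-479/2552))/4 = (¼)*(479/2552) = 479/10208 ≈ 0.046924)
316822/(-356144) + Y/(g - m) = 316822/(-356144) + 479/(10208*(-74674 - 1*(-165028))) = 316822*(-1/356144) + 479/(10208*(-74674 + 165028)) = -158411/178072 + (479/10208)/90354 = -158411/178072 + (479/10208)*(1/90354) = -158411/178072 + 479/922333632 = -18263463460283/20530224314688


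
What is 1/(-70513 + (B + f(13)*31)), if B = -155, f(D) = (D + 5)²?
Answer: -1/60624 ≈ -1.6495e-5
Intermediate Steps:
f(D) = (5 + D)²
1/(-70513 + (B + f(13)*31)) = 1/(-70513 + (-155 + (5 + 13)²*31)) = 1/(-70513 + (-155 + 18²*31)) = 1/(-70513 + (-155 + 324*31)) = 1/(-70513 + (-155 + 10044)) = 1/(-70513 + 9889) = 1/(-60624) = -1/60624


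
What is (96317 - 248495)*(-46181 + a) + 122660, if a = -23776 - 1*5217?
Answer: 11439951632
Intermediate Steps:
a = -28993 (a = -23776 - 5217 = -28993)
(96317 - 248495)*(-46181 + a) + 122660 = (96317 - 248495)*(-46181 - 28993) + 122660 = -152178*(-75174) + 122660 = 11439828972 + 122660 = 11439951632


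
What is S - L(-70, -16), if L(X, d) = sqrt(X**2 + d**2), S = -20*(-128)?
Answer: 2560 - 2*sqrt(1289) ≈ 2488.2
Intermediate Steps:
S = 2560
S - L(-70, -16) = 2560 - sqrt((-70)**2 + (-16)**2) = 2560 - sqrt(4900 + 256) = 2560 - sqrt(5156) = 2560 - 2*sqrt(1289)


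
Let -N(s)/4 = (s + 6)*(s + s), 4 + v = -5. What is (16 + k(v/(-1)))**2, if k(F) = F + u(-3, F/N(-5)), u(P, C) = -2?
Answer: 529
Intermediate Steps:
v = -9 (v = -4 - 5 = -9)
N(s) = -8*s*(6 + s) (N(s) = -4*(s + 6)*(s + s) = -4*(6 + s)*2*s = -8*s*(6 + s))
k(F) = -2 + F (k(F) = F - 2 = -2 + F)
(16 + k(v/(-1)))**2 = (16 + (-2 - 9/(-1)))**2 = (16 + (-2 - 9*(-1)))**2 = (16 + (-2 + 9))**2 = (16 + 7)**2 = 23**2 = 529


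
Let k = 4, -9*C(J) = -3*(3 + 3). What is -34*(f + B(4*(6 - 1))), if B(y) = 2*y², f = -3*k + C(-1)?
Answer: -26860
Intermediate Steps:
C(J) = 2 (C(J) = -(-1)*(3 + 3)/3 = -(-1)*6/3 = -⅑*(-18) = 2)
f = -10 (f = -3*4 + 2 = -12 + 2 = -10)
-34*(f + B(4*(6 - 1))) = -34*(-10 + 2*(4*(6 - 1))²) = -34*(-10 + 2*(4*5)²) = -34*(-10 + 2*20²) = -34*(-10 + 2*400) = -34*(-10 + 800) = -34*790 = -26860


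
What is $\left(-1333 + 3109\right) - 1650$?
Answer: $126$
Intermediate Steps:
$\left(-1333 + 3109\right) - 1650 = 1776 - 1650 = 126$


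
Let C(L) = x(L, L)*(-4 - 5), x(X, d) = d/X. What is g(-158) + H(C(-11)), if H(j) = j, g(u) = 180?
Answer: 171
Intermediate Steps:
C(L) = -9 (C(L) = (L/L)*(-4 - 5) = 1*(-9) = -9)
g(-158) + H(C(-11)) = 180 - 9 = 171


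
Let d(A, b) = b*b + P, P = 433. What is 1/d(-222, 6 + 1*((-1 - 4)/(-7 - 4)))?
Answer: 121/57434 ≈ 0.0021068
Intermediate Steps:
d(A, b) = 433 + b**2 (d(A, b) = b*b + 433 = b**2 + 433 = 433 + b**2)
1/d(-222, 6 + 1*((-1 - 4)/(-7 - 4))) = 1/(433 + (6 + 1*((-1 - 4)/(-7 - 4)))**2) = 1/(433 + (6 + 1*(-5/(-11)))**2) = 1/(433 + (6 + 1*(-5*(-1/11)))**2) = 1/(433 + (6 + 1*(5/11))**2) = 1/(433 + (6 + 5/11)**2) = 1/(433 + (71/11)**2) = 1/(433 + 5041/121) = 1/(57434/121) = 121/57434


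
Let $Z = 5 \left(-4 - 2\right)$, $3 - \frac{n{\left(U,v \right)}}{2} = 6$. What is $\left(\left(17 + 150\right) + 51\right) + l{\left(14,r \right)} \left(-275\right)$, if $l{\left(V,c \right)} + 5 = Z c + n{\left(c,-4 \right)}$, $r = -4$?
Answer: $-29757$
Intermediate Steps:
$n{\left(U,v \right)} = -6$ ($n{\left(U,v \right)} = 6 - 12 = -6$)
$Z = -30$ ($Z = 5 \left(-6\right) = -30$)
$l{\left(V,c \right)} = -11 - 30 c$ ($l{\left(V,c \right)} = -5 - \left(6 + 30 c\right) = -11 - 30 c$)
$\left(\left(17 + 150\right) + 51\right) + l{\left(14,r \right)} \left(-275\right) = \left(\left(17 + 150\right) + 51\right) + \left(-11 - -120\right) \left(-275\right) = \left(167 + 51\right) + \left(-11 + 120\right) \left(-275\right) = 218 + 109 \left(-275\right) = 218 - 29975 = -29757$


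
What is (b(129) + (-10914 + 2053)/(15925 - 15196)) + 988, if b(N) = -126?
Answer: 619537/729 ≈ 849.84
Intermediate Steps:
(b(129) + (-10914 + 2053)/(15925 - 15196)) + 988 = (-126 + (-10914 + 2053)/(15925 - 15196)) + 988 = (-126 - 8861/729) + 988 = -100715/729 + 988 = 619537/729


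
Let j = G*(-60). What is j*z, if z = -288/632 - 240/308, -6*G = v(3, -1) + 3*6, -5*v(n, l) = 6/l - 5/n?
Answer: -1467344/6083 ≈ -241.22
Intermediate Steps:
v(n, l) = 1/n - 6/(5*l) (v(n, l) = -(6/l - 5/n)/5 = -(-5/n + 6/l)/5 = 1/n - 6/(5*l))
G = -293/90 (G = -((1/3 - 6/5/(-1)) + 3*6)/6 = -((⅓ - 6/5*(-1)) + 18)/6 = -((⅓ + 6/5) + 18)/6 = -(23/15 + 18)/6 = -⅙*293/15 = -293/90 ≈ -3.2556)
j = 586/3 (j = -293/90*(-60) = 586/3 ≈ 195.33)
z = -7512/6083 (z = -288*1/632 - 240*1/308 = -36/79 - 60/77 = -7512/6083 ≈ -1.2349)
j*z = (586/3)*(-7512/6083) = -1467344/6083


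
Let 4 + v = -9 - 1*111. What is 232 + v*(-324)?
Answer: 40408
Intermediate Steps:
v = -124 (v = -4 + (-9 - 1*111) = -4 + (-9 - 111) = -4 - 120 = -124)
232 + v*(-324) = 232 - 124*(-324) = 232 + 40176 = 40408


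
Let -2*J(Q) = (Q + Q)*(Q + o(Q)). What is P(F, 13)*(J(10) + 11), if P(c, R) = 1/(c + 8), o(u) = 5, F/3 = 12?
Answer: -139/44 ≈ -3.1591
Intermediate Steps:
F = 36 (F = 3*12 = 36)
P(c, R) = 1/(8 + c)
J(Q) = -Q*(5 + Q) (J(Q) = -(Q + Q)*(Q + 5)/2 = -2*Q*(5 + Q)/2 = -Q*(5 + Q))
P(F, 13)*(J(10) + 11) = (-1*10*(5 + 10) + 11)/(8 + 36) = (-1*10*15 + 11)/44 = (-150 + 11)/44 = (1/44)*(-139) = -139/44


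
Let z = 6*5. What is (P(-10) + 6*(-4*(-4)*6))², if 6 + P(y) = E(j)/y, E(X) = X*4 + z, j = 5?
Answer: 319225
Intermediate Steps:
z = 30
E(X) = 30 + 4*X (E(X) = X*4 + 30 = 4*X + 30 = 30 + 4*X)
P(y) = -6 + 50/y (P(y) = -6 + (30 + 4*5)/y = -6 + (30 + 20)/y = -6 + 50/y)
(P(-10) + 6*(-4*(-4)*6))² = ((-6 + 50/(-10)) + 6*(-4*(-4)*6))² = ((-6 + 50*(-⅒)) + 6*(16*6))² = ((-6 - 5) + 6*96)² = (-11 + 576)² = 565² = 319225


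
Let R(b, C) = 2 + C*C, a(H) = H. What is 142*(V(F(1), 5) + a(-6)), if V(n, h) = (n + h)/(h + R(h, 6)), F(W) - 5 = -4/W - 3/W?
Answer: -36210/43 ≈ -842.09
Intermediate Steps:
F(W) = 5 - 7/W (F(W) = 5 + (-4/W - 3/W) = 5 - 7/W)
R(b, C) = 2 + C**2
V(n, h) = (h + n)/(38 + h) (V(n, h) = (n + h)/(h + (2 + 6**2)) = (h + n)/(h + (2 + 36)) = (h + n)/(h + 38) = (h + n)/(38 + h))
142*(V(F(1), 5) + a(-6)) = 142*((5 + (5 - 7/1))/(38 + 5) - 6) = 142*((5 + (5 - 7*1))/43 - 6) = 142*((5 + (5 - 7))/43 - 6) = 142*((5 - 2)/43 - 6) = 142*((1/43)*3 - 6) = 142*(3/43 - 6) = 142*(-255/43) = -36210/43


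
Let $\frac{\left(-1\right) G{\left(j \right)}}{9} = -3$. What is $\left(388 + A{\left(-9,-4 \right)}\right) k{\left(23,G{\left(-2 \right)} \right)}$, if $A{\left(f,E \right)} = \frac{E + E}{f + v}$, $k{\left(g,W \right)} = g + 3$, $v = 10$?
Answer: $9880$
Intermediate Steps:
$G{\left(j \right)} = 27$ ($G{\left(j \right)} = \left(-9\right) \left(-3\right) = 27$)
$k{\left(g,W \right)} = 3 + g$
$A{\left(f,E \right)} = \frac{2 E}{10 + f}$ ($A{\left(f,E \right)} = \frac{E + E}{f + 10} = \frac{2 E}{10 + f}$)
$\left(388 + A{\left(-9,-4 \right)}\right) k{\left(23,G{\left(-2 \right)} \right)} = \left(388 + 2 \left(-4\right) \frac{1}{10 - 9}\right) \left(3 + 23\right) = \left(388 + 2 \left(-4\right) 1^{-1}\right) 26 = \left(388 + 2 \left(-4\right) 1\right) 26 = \left(388 - 8\right) 26 = 380 \cdot 26 = 9880$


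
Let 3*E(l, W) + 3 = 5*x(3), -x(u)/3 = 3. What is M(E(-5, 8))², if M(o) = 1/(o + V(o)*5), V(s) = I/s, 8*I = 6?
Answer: 4096/1079521 ≈ 0.0037943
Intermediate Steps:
I = ¾ (I = (⅛)*6 = ¾ ≈ 0.75000)
x(u) = -9 (x(u) = -3*3 = -9)
V(s) = 3/(4*s)
E(l, W) = -16 (E(l, W) = -1 + (5*(-9))/3 = -1 + (⅓)*(-45) = -1 - 15 = -16)
M(o) = 1/(o + 15/(4*o)) (M(o) = 1/(o + (3/(4*o))*5) = 1/(o + 15/(4*o)))
M(E(-5, 8))² = (4*(-16)/(15 + 4*(-16)²))² = (4*(-16)/(15 + 4*256))² = (4*(-16)/(15 + 1024))² = (4*(-16)/1039)² = (4*(-16)*(1/1039))² = (-64/1039)² = 4096/1079521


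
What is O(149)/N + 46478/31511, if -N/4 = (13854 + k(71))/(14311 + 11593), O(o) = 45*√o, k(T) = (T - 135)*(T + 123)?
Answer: 46478/31511 - 145710*√149/719 ≈ -2472.3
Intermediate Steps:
k(T) = (-135 + T)*(123 + T)
N = -719/3238 (N = -4*(13854 + (-16605 + 71² - 12*71))/(14311 + 11593) = -4*(13854 + (-16605 + 5041 - 852))/25904 = -4*(13854 - 12416)/25904 = -5752/25904 = -4*719/12952 = -719/3238 ≈ -0.22205)
O(149)/N + 46478/31511 = (45*√149)/(-719/3238) + 46478/31511 = (45*√149)*(-3238/719) + 46478*(1/31511) = -145710*√149/719 + 46478/31511 = 46478/31511 - 145710*√149/719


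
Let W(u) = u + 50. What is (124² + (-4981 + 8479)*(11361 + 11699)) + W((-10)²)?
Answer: 80679406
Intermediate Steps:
W(u) = 50 + u
(124² + (-4981 + 8479)*(11361 + 11699)) + W((-10)²) = (124² + (-4981 + 8479)*(11361 + 11699)) + (50 + (-10)²) = (15376 + 3498*23060) + (50 + 100) = (15376 + 80663880) + 150 = 80679256 + 150 = 80679406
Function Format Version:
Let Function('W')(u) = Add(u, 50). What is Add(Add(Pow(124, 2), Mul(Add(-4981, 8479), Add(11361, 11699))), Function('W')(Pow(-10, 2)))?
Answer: 80679406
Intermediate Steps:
Function('W')(u) = Add(50, u)
Add(Add(Pow(124, 2), Mul(Add(-4981, 8479), Add(11361, 11699))), Function('W')(Pow(-10, 2))) = Add(Add(Pow(124, 2), Mul(Add(-4981, 8479), Add(11361, 11699))), Add(50, Pow(-10, 2))) = Add(Add(15376, Mul(3498, 23060)), Add(50, 100)) = Add(Add(15376, 80663880), 150) = Add(80679256, 150) = 80679406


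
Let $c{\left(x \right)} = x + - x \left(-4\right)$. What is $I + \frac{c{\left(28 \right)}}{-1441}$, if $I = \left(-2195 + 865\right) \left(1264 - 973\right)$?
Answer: $- \frac{557710370}{1441} \approx -3.8703 \cdot 10^{5}$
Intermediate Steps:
$c{\left(x \right)} = 5 x$ ($c{\left(x \right)} = x + 4 x = 5 x$)
$I = -387030$ ($I = \left(-1330\right) 291 = -387030$)
$I + \frac{c{\left(28 \right)}}{-1441} = -387030 + \frac{5 \cdot 28}{-1441} = -387030 + 140 \left(- \frac{1}{1441}\right) = -387030 - \frac{140}{1441} = - \frac{557710370}{1441}$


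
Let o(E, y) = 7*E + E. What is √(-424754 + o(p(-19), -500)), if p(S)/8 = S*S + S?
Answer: 17*I*√1394 ≈ 634.72*I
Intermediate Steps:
p(S) = 8*S + 8*S² (p(S) = 8*(S*S + S) = 8*(S² + S) = 8*(S + S²) = 8*S + 8*S²)
o(E, y) = 8*E
√(-424754 + o(p(-19), -500)) = √(-424754 + 8*(8*(-19)*(1 - 19))) = √(-424754 + 8*(8*(-19)*(-18))) = √(-424754 + 8*2736) = √(-424754 + 21888) = √(-402866) = 17*I*√1394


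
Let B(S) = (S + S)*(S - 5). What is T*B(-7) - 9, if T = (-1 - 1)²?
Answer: 663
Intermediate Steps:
B(S) = 2*S*(-5 + S) (B(S) = (2*S)*(-5 + S) = 2*S*(-5 + S))
T = 4 (T = (-2)² = 4)
T*B(-7) - 9 = 4*(2*(-7)*(-5 - 7)) - 9 = 4*(2*(-7)*(-12)) - 9 = 4*168 - 9 = 672 - 9 = 663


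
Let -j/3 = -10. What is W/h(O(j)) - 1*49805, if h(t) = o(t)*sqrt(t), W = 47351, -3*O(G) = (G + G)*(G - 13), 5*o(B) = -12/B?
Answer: -49805 - 236755*I*sqrt(85)/6 ≈ -49805.0 - 3.638e+5*I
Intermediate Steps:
o(B) = -12/(5*B) (o(B) = (-12/B)/5 = -12/(5*B))
j = 30 (j = -3*(-10) = 30)
O(G) = -2*G*(-13 + G)/3 (O(G) = -(G + G)*(G - 13)/3 = -2*G*(-13 + G)/3)
h(t) = -12/(5*sqrt(t)) (h(t) = (-12/(5*t))*sqrt(t) = -12/(5*sqrt(t)))
W/h(O(j)) - 1*49805 = 47351/((-12*sqrt(5)/(10*sqrt(13 - 1*30))/5)) - 1*49805 = 47351/((-12*sqrt(5)/(10*sqrt(13 - 30))/5)) - 49805 = 47351/((-12*(-I*sqrt(85)/170)/5)) - 49805 = 47351/((-(-6)*I*sqrt(85)/425)) - 49805 = 47351/((6*I*sqrt(85)/425)) - 49805 = 47351*(-5*I*sqrt(85)/6) - 49805 = -236755*I*sqrt(85)/6 - 49805 = -49805 - 236755*I*sqrt(85)/6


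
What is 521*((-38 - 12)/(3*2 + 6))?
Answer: -13025/6 ≈ -2170.8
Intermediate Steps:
521*((-38 - 12)/(3*2 + 6)) = 521*(-50/(6 + 6)) = 521*(-50/12) = 521*(-50*1/12) = 521*(-25/6) = -13025/6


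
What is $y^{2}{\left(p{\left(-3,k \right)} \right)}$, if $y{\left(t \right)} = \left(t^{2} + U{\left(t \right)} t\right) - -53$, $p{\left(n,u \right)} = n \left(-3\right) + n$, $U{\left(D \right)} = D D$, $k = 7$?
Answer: $93025$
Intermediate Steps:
$U{\left(D \right)} = D^{2}$
$p{\left(n,u \right)} = - 2 n$ ($p{\left(n,u \right)} = - 3 n + n = - 2 n$)
$y{\left(t \right)} = 53 + t^{2} + t^{3}$ ($y{\left(t \right)} = \left(t^{2} + t^{2} t\right) - -53 = \left(t^{2} + t^{3}\right) + 53 = 53 + t^{2} + t^{3}$)
$y^{2}{\left(p{\left(-3,k \right)} \right)} = \left(53 + \left(\left(-2\right) \left(-3\right)\right)^{2} + \left(\left(-2\right) \left(-3\right)\right)^{3}\right)^{2} = \left(53 + 6^{2} + 6^{3}\right)^{2} = \left(53 + 36 + 216\right)^{2} = 305^{2} = 93025$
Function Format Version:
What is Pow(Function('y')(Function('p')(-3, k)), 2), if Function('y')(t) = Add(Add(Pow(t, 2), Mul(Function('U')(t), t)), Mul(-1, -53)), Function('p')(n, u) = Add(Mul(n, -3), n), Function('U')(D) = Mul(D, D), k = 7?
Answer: 93025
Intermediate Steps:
Function('U')(D) = Pow(D, 2)
Function('p')(n, u) = Mul(-2, n) (Function('p')(n, u) = Add(Mul(-3, n), n) = Mul(-2, n))
Function('y')(t) = Add(53, Pow(t, 2), Pow(t, 3)) (Function('y')(t) = Add(Add(Pow(t, 2), Mul(Pow(t, 2), t)), Mul(-1, -53)) = Add(Add(Pow(t, 2), Pow(t, 3)), 53) = Add(53, Pow(t, 2), Pow(t, 3)))
Pow(Function('y')(Function('p')(-3, k)), 2) = Pow(Add(53, Pow(Mul(-2, -3), 2), Pow(Mul(-2, -3), 3)), 2) = Pow(Add(53, Pow(6, 2), Pow(6, 3)), 2) = Pow(Add(53, 36, 216), 2) = Pow(305, 2) = 93025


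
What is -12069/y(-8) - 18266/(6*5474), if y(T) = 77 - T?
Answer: -11704319/82110 ≈ -142.54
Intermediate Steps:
-12069/y(-8) - 18266/(6*5474) = -12069/(77 - 1*(-8)) - 18266/(6*5474) = -12069/(77 + 8) - 18266/32844 = -12069/85 - 18266*1/32844 = -12069*1/85 - 9133/16422 = -12069/85 - 9133/16422 = -11704319/82110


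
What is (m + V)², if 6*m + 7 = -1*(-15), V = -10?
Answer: 676/9 ≈ 75.111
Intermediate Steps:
m = 4/3 (m = -7/6 + (-1*(-15))/6 = -7/6 + (⅙)*15 = -7/6 + 5/2 = 4/3 ≈ 1.3333)
(m + V)² = (4/3 - 10)² = (-26/3)² = 676/9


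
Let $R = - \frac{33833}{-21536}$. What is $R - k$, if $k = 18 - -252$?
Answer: $- \frac{5780887}{21536} \approx -268.43$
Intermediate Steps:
$k = 270$ ($k = 18 + 252 = 270$)
$R = \frac{33833}{21536}$ ($R = \left(-33833\right) \left(- \frac{1}{21536}\right) = \frac{33833}{21536} \approx 1.571$)
$R - k = \frac{33833}{21536} - 270 = - \frac{5780887}{21536}$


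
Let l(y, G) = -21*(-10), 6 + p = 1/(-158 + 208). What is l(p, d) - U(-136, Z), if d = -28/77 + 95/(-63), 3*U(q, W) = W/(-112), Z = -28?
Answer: 2519/12 ≈ 209.92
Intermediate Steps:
U(q, W) = -W/336 (U(q, W) = (W/(-112))/3 = (W*(-1/112))/3 = (-W/112)/3 = -W/336)
d = -1297/693 (d = -28*1/77 + 95*(-1/63) = -4/11 - 95/63 = -1297/693 ≈ -1.8716)
p = -299/50 (p = -6 + 1/(-158 + 208) = -6 + 1/50 = -299/50 ≈ -5.9800)
l(y, G) = 210
l(p, d) - U(-136, Z) = 210 - (-1)*(-28)/336 = 210 - 1*1/12 = 210 - 1/12 = 2519/12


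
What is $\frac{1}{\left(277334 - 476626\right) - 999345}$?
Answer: $- \frac{1}{1198637} \approx -8.3428 \cdot 10^{-7}$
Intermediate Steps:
$\frac{1}{\left(277334 - 476626\right) - 999345} = \frac{1}{-199292 - 999345} = \frac{1}{-1198637} = - \frac{1}{1198637}$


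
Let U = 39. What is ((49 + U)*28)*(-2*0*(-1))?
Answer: 0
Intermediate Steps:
((49 + U)*28)*(-2*0*(-1)) = ((49 + 39)*28)*(-2*0*(-1)) = (88*28)*(0*(-1)) = 2464*0 = 0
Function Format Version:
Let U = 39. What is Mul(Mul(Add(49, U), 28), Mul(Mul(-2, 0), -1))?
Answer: 0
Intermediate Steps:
Mul(Mul(Add(49, U), 28), Mul(Mul(-2, 0), -1)) = Mul(Mul(Add(49, 39), 28), Mul(Mul(-2, 0), -1)) = Mul(Mul(88, 28), Mul(0, -1)) = Mul(2464, 0) = 0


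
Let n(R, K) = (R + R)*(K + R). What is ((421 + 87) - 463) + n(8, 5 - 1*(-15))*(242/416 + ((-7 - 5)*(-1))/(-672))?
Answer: 3869/13 ≈ 297.62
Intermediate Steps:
n(R, K) = 2*R*(K + R) (n(R, K) = (2*R)*(K + R) = 2*R*(K + R))
((421 + 87) - 463) + n(8, 5 - 1*(-15))*(242/416 + ((-7 - 5)*(-1))/(-672)) = ((421 + 87) - 463) + (2*8*((5 - 1*(-15)) + 8))*(242/416 + ((-7 - 5)*(-1))/(-672)) = (508 - 463) + (2*8*((5 + 15) + 8))*(242*(1/416) - 12*(-1)*(-1/672)) = 45 + (2*8*(20 + 8))*(121/208 + 12*(-1/672)) = 45 + (2*8*28)*(121/208 - 1/56) = 45 + 448*(821/1456) = 45 + 3284/13 = 3869/13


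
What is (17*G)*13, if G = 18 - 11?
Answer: 1547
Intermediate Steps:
G = 7
(17*G)*13 = (17*7)*13 = 119*13 = 1547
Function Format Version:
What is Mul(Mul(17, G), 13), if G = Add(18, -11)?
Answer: 1547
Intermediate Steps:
G = 7
Mul(Mul(17, G), 13) = Mul(Mul(17, 7), 13) = Mul(119, 13) = 1547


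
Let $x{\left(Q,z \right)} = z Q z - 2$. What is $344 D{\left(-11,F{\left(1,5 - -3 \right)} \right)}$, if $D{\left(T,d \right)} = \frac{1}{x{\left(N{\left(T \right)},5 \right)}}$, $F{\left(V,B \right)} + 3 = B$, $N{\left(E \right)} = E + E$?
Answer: $- \frac{43}{69} \approx -0.62319$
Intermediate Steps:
$N{\left(E \right)} = 2 E$
$F{\left(V,B \right)} = -3 + B$
$x{\left(Q,z \right)} = -2 + Q z^{2}$ ($x{\left(Q,z \right)} = Q z z - 2 = Q z^{2} - 2 = -2 + Q z^{2}$)
$D{\left(T,d \right)} = \frac{1}{-2 + 50 T}$ ($D{\left(T,d \right)} = \frac{1}{-2 + 2 T 5^{2}} = \frac{1}{-2 + 2 T 25} = \frac{1}{-2 + 50 T}$)
$344 D{\left(-11,F{\left(1,5 - -3 \right)} \right)} = 344 \frac{1}{2 \left(-1 + 25 \left(-11\right)\right)} = 344 \frac{1}{2 \left(-1 - 275\right)} = 344 \frac{1}{2 \left(-276\right)} = 344 \cdot \frac{1}{2} \left(- \frac{1}{276}\right) = 344 \left(- \frac{1}{552}\right) = - \frac{43}{69}$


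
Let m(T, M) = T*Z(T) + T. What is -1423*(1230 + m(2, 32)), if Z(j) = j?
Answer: -1758828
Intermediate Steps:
m(T, M) = T + T² (m(T, M) = T*T + T = T² + T = T + T²)
-1423*(1230 + m(2, 32)) = -1423*(1230 + 2*(1 + 2)) = -1423*(1230 + 2*3) = -1423*(1230 + 6) = -1423*1236 = -1758828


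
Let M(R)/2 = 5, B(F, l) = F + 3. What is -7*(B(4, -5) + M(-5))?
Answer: -119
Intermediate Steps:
B(F, l) = 3 + F
M(R) = 10 (M(R) = 2*5 = 10)
-7*(B(4, -5) + M(-5)) = -7*((3 + 4) + 10) = -7*(7 + 10) = -7*17 = -119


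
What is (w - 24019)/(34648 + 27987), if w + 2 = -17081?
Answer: -41102/62635 ≈ -0.65621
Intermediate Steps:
w = -17083 (w = -2 - 17081 = -17083)
(w - 24019)/(34648 + 27987) = (-17083 - 24019)/(34648 + 27987) = -41102/62635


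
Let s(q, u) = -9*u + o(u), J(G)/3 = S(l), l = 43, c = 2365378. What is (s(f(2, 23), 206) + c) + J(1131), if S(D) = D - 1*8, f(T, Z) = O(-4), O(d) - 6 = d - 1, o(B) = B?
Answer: 2363835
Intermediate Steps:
O(d) = 5 + d (O(d) = 6 + (d - 1) = 6 + (-1 + d) = 5 + d)
f(T, Z) = 1 (f(T, Z) = 5 - 4 = 1)
S(D) = -8 + D (S(D) = D - 8 = -8 + D)
J(G) = 105 (J(G) = 3*(-8 + 43) = 3*35 = 105)
s(q, u) = -8*u (s(q, u) = -9*u + u = -8*u)
(s(f(2, 23), 206) + c) + J(1131) = (-8*206 + 2365378) + 105 = (-1648 + 2365378) + 105 = 2363730 + 105 = 2363835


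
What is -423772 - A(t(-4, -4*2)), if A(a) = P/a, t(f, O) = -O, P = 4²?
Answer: -423774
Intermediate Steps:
P = 16
A(a) = 16/a
-423772 - A(t(-4, -4*2)) = -423772 - 16/((-(-4)*2)) = -423772 - 16/((-1*(-8))) = -423772 - 16/8 = -423772 - 1*2 = -423772 - 2 = -423774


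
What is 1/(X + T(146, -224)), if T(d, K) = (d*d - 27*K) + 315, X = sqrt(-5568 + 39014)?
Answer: 27679/766093595 - sqrt(33446)/766093595 ≈ 3.5891e-5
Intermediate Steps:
X = sqrt(33446) ≈ 182.88
T(d, K) = 315 + d**2 - 27*K (T(d, K) = (d**2 - 27*K) + 315 = 315 + d**2 - 27*K)
1/(X + T(146, -224)) = 1/(sqrt(33446) + (315 + 146**2 - 27*(-224))) = 1/(sqrt(33446) + (315 + 21316 + 6048)) = 1/(sqrt(33446) + 27679) = 1/(27679 + sqrt(33446))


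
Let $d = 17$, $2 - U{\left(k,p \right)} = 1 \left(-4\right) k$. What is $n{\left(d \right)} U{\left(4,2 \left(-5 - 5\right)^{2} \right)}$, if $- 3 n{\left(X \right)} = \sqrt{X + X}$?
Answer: $- 6 \sqrt{34} \approx -34.986$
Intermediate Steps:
$U{\left(k,p \right)} = 2 + 4 k$ ($U{\left(k,p \right)} = 2 - 1 \left(-4\right) k = 2 - - 4 k = 2 + 4 k$)
$n{\left(X \right)} = - \frac{\sqrt{2} \sqrt{X}}{3}$ ($n{\left(X \right)} = - \frac{\sqrt{X + X}}{3} = - \frac{\sqrt{2 X}}{3} = - \frac{\sqrt{2} \sqrt{X}}{3}$)
$n{\left(d \right)} U{\left(4,2 \left(-5 - 5\right)^{2} \right)} = - \frac{\sqrt{2} \sqrt{17}}{3} \left(2 + 4 \cdot 4\right) = - \frac{\sqrt{34}}{3} \left(2 + 16\right) = - \frac{\sqrt{34}}{3} \cdot 18 = - 6 \sqrt{34}$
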